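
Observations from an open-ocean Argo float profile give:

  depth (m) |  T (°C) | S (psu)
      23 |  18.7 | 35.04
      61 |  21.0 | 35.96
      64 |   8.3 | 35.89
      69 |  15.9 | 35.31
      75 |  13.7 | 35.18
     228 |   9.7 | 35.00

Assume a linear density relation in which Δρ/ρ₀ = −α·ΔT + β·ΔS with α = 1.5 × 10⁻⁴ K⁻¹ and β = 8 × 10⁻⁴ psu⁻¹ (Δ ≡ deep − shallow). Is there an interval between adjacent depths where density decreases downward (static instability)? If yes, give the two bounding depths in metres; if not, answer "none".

64–69 m

Evaluate Δρ/ρ₀ = −αΔT + βΔS across each adjacent pair:
  23–61 m: −αΔT+βΔS = −(1.5 × 10⁻⁴)(+2.3)+(8 × 10⁻⁴)(+0.92) = 3.9 × 10⁻⁴ → stable
  61–64 m: −αΔT+βΔS = −(1.5 × 10⁻⁴)(-12.7)+(8 × 10⁻⁴)(-0.07) = 1.8 × 10⁻³ → stable
  64–69 m: −αΔT+βΔS = −(1.5 × 10⁻⁴)(+7.6)+(8 × 10⁻⁴)(-0.58) = -1.6 × 10⁻³ → UNSTABLE
  69–75 m: −αΔT+βΔS = −(1.5 × 10⁻⁴)(-2.2)+(8 × 10⁻⁴)(-0.13) = 2.3 × 10⁻⁴ → stable
  75–228 m: −αΔT+βΔS = −(1.5 × 10⁻⁴)(-4.0)+(8 × 10⁻⁴)(-0.18) = 4.6 × 10⁻⁴ → stable
The 64–69 m interval has Δρ < 0: lighter water underlies denser water.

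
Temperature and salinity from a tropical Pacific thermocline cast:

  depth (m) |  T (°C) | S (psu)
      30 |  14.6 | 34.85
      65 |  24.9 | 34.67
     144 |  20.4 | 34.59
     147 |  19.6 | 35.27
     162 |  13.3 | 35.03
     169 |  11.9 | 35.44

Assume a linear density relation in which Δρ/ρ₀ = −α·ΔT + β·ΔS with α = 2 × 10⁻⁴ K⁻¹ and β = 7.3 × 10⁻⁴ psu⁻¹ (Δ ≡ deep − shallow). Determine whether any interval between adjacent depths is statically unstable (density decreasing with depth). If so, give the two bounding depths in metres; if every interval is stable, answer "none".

Evaluate Δρ/ρ₀ = −αΔT + βΔS across each adjacent pair:
  30–65 m: −αΔT+βΔS = −(2 × 10⁻⁴)(+10.3)+(7.3 × 10⁻⁴)(-0.18) = -2.2 × 10⁻³ → UNSTABLE
  65–144 m: −αΔT+βΔS = −(2 × 10⁻⁴)(-4.5)+(7.3 × 10⁻⁴)(-0.08) = 8.4 × 10⁻⁴ → stable
  144–147 m: −αΔT+βΔS = −(2 × 10⁻⁴)(-0.8)+(7.3 × 10⁻⁴)(+0.68) = 6.6 × 10⁻⁴ → stable
  147–162 m: −αΔT+βΔS = −(2 × 10⁻⁴)(-6.3)+(7.3 × 10⁻⁴)(-0.24) = 1.1 × 10⁻³ → stable
  162–169 m: −αΔT+βΔS = −(2 × 10⁻⁴)(-1.4)+(7.3 × 10⁻⁴)(+0.41) = 5.8 × 10⁻⁴ → stable
The 30–65 m interval has Δρ < 0: lighter water underlies denser water.

30–65 m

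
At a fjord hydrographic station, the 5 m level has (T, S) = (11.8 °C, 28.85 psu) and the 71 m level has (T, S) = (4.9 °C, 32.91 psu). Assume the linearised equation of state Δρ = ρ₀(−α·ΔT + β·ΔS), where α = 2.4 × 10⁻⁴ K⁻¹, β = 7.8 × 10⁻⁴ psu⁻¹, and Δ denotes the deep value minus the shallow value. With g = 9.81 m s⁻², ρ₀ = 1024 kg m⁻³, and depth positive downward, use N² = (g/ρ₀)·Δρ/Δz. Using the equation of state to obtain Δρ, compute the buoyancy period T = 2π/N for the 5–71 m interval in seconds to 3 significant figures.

235 s

ΔT = -6.9 K, ΔS = +4.06 psu (deep − shallow).
Δρ/ρ₀ = −αΔT + βΔS = 1.656 × 10⁻³ + 3.1668 × 10⁻³ = 4.8228 × 10⁻³, so Δρ ≈ 4.939 kg m⁻³.
N² = (g/ρ₀)·Δρ/Δz = g·(Δρ/ρ₀)/Δz = 9.81 × 4.8228 × 10⁻³ / 66 = 7.1684 × 10⁻⁴ s⁻².
N = √(7.1684 × 10⁻⁴) = 0.026774 rad s⁻¹ → T = 2π/N = 234.67 s ≈ 235 s.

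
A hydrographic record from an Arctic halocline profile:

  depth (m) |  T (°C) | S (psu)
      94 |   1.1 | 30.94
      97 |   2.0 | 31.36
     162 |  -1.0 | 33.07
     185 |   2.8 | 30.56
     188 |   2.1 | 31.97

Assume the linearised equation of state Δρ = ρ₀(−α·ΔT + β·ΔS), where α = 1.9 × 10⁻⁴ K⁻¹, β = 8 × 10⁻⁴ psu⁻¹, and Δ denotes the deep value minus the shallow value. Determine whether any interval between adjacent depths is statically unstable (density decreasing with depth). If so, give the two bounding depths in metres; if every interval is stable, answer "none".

Evaluate Δρ/ρ₀ = −αΔT + βΔS across each adjacent pair:
  94–97 m: −αΔT+βΔS = −(1.9 × 10⁻⁴)(+0.9)+(8 × 10⁻⁴)(+0.42) = 1.6 × 10⁻⁴ → stable
  97–162 m: −αΔT+βΔS = −(1.9 × 10⁻⁴)(-3.0)+(8 × 10⁻⁴)(+1.71) = 1.9 × 10⁻³ → stable
  162–185 m: −αΔT+βΔS = −(1.9 × 10⁻⁴)(+3.8)+(8 × 10⁻⁴)(-2.51) = -2.7 × 10⁻³ → UNSTABLE
  185–188 m: −αΔT+βΔS = −(1.9 × 10⁻⁴)(-0.7)+(8 × 10⁻⁴)(+1.41) = 1.3 × 10⁻³ → stable
The 162–185 m interval has Δρ < 0: lighter water underlies denser water.

162–185 m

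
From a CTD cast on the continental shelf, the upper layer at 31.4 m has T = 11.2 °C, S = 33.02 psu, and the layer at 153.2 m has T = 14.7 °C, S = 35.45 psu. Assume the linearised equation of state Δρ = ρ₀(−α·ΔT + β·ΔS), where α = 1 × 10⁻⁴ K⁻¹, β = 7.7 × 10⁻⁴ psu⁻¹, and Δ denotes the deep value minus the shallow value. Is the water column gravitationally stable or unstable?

ΔT = 14.7 − 11.2 = +3.5 K and ΔS = 35.45 − 33.02 = +2.43 psu (deep − shallow).
−αΔT = -3.50 × 10⁻⁴; βΔS = 1.8711 × 10⁻³; sum Δρ/ρ₀ = 1.5211 × 10⁻³.
Δρ/ρ₀ > 0, so Δρ > 0: deeper water is denser → statically stable.

stable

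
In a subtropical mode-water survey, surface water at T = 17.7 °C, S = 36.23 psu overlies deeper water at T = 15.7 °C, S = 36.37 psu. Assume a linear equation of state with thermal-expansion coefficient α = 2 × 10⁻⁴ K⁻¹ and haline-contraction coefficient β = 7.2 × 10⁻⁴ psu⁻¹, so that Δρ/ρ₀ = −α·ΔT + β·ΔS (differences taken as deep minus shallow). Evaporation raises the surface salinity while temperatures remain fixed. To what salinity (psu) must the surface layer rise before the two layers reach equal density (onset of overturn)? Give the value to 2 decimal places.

Neutral buoyancy requires −α(T_deep − T_surf) + β(S_deep − S_surf′) = 0.
S_surf′ = S_deep − (α/β)·ΔT = 36.37 − (2 × 10⁻⁴/7.2 × 10⁻⁴)·(-2.0) = 36.9256 psu.
Increase required: 36.9256 − 36.23 = 0.6956 psu.

36.93 psu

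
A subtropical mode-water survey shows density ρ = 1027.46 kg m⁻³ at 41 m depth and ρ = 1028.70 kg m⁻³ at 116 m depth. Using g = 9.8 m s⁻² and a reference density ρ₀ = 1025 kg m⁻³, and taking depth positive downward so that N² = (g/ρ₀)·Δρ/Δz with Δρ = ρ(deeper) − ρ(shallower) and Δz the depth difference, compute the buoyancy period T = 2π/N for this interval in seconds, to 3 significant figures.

500 s

Δρ = 1028.70 − 1027.46 = 1.24 kg m⁻³ over Δz = 116 − 41 = 75 m.
N² = (9.8/1025) × (1.24/75) = 1.5807 × 10⁻⁴ s⁻².
N = √(1.5807 × 10⁻⁴) = 0.012573 rad s⁻¹, so T = 2π/N = 499.74 s ≈ 500 s.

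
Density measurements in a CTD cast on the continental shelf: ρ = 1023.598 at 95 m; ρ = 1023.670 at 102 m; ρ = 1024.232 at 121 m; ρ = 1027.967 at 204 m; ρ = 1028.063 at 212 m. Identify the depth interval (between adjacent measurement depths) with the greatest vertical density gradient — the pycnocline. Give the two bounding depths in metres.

121–204 m

Compute the density gradient over each adjacent pair:
  95–102 m: Δρ/Δz = 0.072/7 = 0.010 kg m⁻⁴
  102–121 m: Δρ/Δz = 0.562/19 = 0.030 kg m⁻⁴
  121–204 m: Δρ/Δz = 3.735/83 = 0.045 kg m⁻⁴
  204–212 m: Δρ/Δz = 0.096/8 = 0.012 kg m⁻⁴
The largest gradient is in the 121–204 m interval — the pycnocline.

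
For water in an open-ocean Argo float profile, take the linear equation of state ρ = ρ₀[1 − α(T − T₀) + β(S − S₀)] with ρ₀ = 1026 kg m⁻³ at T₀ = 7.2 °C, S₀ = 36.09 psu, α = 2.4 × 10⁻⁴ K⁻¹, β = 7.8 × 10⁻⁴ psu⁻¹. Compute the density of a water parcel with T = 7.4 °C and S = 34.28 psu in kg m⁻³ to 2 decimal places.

1024.50 kg m⁻³

T − T₀ = +0.2 K, S − S₀ = -1.81 psu.
Bracket = 1 − α·(+0.2) + β·(-1.81) = 1 + (-1.4598 × 10⁻³) = 0.9985402.
ρ = 1026 × 0.9985402 = 1024.50 kg m⁻³.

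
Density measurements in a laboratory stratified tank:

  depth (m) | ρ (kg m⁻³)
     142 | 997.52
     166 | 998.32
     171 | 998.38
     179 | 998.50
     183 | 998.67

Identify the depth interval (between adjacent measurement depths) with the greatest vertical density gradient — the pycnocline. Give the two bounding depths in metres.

179–183 m

Compute the density gradient over each adjacent pair:
  142–166 m: Δρ/Δz = 0.80/24 = 0.033 kg m⁻⁴
  166–171 m: Δρ/Δz = 0.06/5 = 0.012 kg m⁻⁴
  171–179 m: Δρ/Δz = 0.12/8 = 0.015 kg m⁻⁴
  179–183 m: Δρ/Δz = 0.17/4 = 0.043 kg m⁻⁴
The largest gradient is in the 179–183 m interval — the pycnocline.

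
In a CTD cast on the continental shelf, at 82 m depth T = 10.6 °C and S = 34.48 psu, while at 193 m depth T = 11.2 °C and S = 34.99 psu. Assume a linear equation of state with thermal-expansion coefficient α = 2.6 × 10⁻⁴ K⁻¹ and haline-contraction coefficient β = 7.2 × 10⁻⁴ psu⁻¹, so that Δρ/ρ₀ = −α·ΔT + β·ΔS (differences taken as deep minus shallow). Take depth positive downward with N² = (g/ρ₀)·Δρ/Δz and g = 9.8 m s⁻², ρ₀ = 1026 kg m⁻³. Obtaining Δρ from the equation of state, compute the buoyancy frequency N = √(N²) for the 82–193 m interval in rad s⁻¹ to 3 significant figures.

4.32 × 10⁻³ rad s⁻¹

ΔT = +0.6 K, ΔS = +0.51 psu (deep − shallow).
Δρ/ρ₀ = −αΔT + βΔS = -1.56 × 10⁻⁴ + 3.672 × 10⁻⁴ = 2.112 × 10⁻⁴, so Δρ ≈ 0.2167 kg m⁻³.
N² = (g/ρ₀)·Δρ/Δz = g·(Δρ/ρ₀)/Δz = 9.8 × 2.112 × 10⁻⁴ / 111 = 1.8646 × 10⁻⁵ s⁻².
N = √(1.8646 × 10⁻⁵) = 4.3181 × 10⁻³ rad s⁻¹ ≈ 4.32 × 10⁻³ rad s⁻¹.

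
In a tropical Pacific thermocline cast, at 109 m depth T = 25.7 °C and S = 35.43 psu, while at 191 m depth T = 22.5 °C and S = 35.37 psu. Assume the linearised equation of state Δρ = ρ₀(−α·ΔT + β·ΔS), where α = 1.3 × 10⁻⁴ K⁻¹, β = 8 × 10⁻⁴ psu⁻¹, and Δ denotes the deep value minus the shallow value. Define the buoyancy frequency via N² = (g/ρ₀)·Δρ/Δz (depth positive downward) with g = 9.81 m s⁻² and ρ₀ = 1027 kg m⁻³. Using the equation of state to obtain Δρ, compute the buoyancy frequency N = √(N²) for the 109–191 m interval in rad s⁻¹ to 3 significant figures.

6.64 × 10⁻³ rad s⁻¹

ΔT = -3.2 K, ΔS = -0.06 psu (deep − shallow).
Δρ/ρ₀ = −αΔT + βΔS = 4.16 × 10⁻⁴ − 4.80 × 10⁻⁵ = 3.68 × 10⁻⁴, so Δρ ≈ 0.3779 kg m⁻³.
N² = (g/ρ₀)·Δρ/Δz = g·(Δρ/ρ₀)/Δz = 9.81 × 3.68 × 10⁻⁴ / 82 = 4.4025 × 10⁻⁵ s⁻².
N = √(4.4025 × 10⁻⁵) = 6.6351 × 10⁻³ rad s⁻¹ ≈ 6.64 × 10⁻³ rad s⁻¹.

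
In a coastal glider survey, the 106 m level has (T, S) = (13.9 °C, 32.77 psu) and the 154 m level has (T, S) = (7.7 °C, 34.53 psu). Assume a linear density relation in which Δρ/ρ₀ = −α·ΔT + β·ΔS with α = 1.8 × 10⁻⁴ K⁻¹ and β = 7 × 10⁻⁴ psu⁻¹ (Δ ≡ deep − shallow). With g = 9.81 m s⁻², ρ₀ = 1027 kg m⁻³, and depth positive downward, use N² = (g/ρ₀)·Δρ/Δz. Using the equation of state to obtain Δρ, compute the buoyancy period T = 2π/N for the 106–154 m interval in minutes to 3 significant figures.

4.78 min

ΔT = -6.2 K, ΔS = +1.76 psu (deep − shallow).
Δρ/ρ₀ = −αΔT + βΔS = 1.116 × 10⁻³ + 1.232 × 10⁻³ = 2.348 × 10⁻³, so Δρ ≈ 2.411 kg m⁻³.
N² = (g/ρ₀)·Δρ/Δz = g·(Δρ/ρ₀)/Δz = 9.81 × 2.348 × 10⁻³ / 48 = 4.7987 × 10⁻⁴ s⁻².
N = √(4.7987 × 10⁻⁴) = 0.021906 rad s⁻¹ → T = 2π/N = 286.82 s = 4.7803 min ≈ 4.78 min.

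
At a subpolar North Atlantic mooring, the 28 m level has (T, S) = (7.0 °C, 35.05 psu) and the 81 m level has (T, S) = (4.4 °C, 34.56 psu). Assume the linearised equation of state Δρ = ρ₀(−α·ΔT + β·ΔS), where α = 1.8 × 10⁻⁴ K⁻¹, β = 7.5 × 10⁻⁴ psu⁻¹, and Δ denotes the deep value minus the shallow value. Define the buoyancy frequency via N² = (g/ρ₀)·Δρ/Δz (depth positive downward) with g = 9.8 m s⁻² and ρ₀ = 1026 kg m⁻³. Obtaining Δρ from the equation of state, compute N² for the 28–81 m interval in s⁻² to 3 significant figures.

1.86 × 10⁻⁵ s⁻²

ΔT = -2.6 K, ΔS = -0.49 psu (deep − shallow).
Δρ/ρ₀ = −αΔT + βΔS = 4.68 × 10⁻⁴ − 3.675 × 10⁻⁴ = 1.005 × 10⁻⁴, so Δρ ≈ 0.1031 kg m⁻³.
N² = (g/ρ₀)·Δρ/Δz = g·(Δρ/ρ₀)/Δz = 9.8 × 1.005 × 10⁻⁴ / 53 = 1.8583 × 10⁻⁵ s⁻² ≈ 1.86 × 10⁻⁵ s⁻².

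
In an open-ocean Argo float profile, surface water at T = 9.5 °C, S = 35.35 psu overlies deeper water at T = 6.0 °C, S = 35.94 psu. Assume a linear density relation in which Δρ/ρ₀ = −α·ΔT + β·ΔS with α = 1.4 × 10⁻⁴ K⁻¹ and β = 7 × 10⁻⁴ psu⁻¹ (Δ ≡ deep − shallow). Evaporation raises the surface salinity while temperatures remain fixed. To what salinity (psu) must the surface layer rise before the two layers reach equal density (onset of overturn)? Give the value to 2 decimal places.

36.64 psu

Neutral buoyancy requires −α(T_deep − T_surf) + β(S_deep − S_surf′) = 0.
S_surf′ = S_deep − (α/β)·ΔT = 35.94 − (1.4 × 10⁻⁴/7 × 10⁻⁴)·(-3.5) = 36.6400 psu.
Increase required: 36.6400 − 35.35 = 1.2900 psu.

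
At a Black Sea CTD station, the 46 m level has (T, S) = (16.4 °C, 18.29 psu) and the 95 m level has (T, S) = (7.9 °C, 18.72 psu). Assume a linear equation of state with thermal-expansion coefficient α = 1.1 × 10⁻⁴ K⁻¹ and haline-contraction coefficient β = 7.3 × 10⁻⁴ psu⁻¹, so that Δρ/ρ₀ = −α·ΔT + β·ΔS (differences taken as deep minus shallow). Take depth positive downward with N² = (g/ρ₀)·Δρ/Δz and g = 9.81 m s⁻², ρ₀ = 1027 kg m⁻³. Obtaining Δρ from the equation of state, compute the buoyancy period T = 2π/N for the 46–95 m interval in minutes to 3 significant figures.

ΔT = -8.5 K, ΔS = +0.43 psu (deep − shallow).
Δρ/ρ₀ = −αΔT + βΔS = 9.35 × 10⁻⁴ + 3.139 × 10⁻⁴ = 1.2489 × 10⁻³, so Δρ ≈ 1.283 kg m⁻³.
N² = (g/ρ₀)·Δρ/Δz = g·(Δρ/ρ₀)/Δz = 9.81 × 1.2489 × 10⁻³ / 49 = 2.5003 × 10⁻⁴ s⁻².
N = √(2.5003 × 10⁻⁴) = 0.015812 rad s⁻¹ → T = 2π/N = 397.37 s = 6.6228 min ≈ 6.62 min.

6.62 min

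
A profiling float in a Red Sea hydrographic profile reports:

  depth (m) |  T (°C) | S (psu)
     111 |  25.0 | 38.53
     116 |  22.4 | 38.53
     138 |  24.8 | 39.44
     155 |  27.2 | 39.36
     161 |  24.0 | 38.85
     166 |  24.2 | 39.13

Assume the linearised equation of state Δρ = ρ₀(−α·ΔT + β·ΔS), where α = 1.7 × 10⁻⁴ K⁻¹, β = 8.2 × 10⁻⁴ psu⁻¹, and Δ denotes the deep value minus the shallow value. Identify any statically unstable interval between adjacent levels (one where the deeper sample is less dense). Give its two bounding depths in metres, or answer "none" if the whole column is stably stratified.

138–155 m

Evaluate Δρ/ρ₀ = −αΔT + βΔS across each adjacent pair:
  111–116 m: −αΔT+βΔS = −(1.7 × 10⁻⁴)(-2.6)+(8.2 × 10⁻⁴)(+0.00) = 4.4 × 10⁻⁴ → stable
  116–138 m: −αΔT+βΔS = −(1.7 × 10⁻⁴)(+2.4)+(8.2 × 10⁻⁴)(+0.91) = 3.4 × 10⁻⁴ → stable
  138–155 m: −αΔT+βΔS = −(1.7 × 10⁻⁴)(+2.4)+(8.2 × 10⁻⁴)(-0.08) = -4.7 × 10⁻⁴ → UNSTABLE
  155–161 m: −αΔT+βΔS = −(1.7 × 10⁻⁴)(-3.2)+(8.2 × 10⁻⁴)(-0.51) = 1.3 × 10⁻⁴ → stable
  161–166 m: −αΔT+βΔS = −(1.7 × 10⁻⁴)(+0.2)+(8.2 × 10⁻⁴)(+0.28) = 2.0 × 10⁻⁴ → stable
The 138–155 m interval has Δρ < 0: lighter water underlies denser water.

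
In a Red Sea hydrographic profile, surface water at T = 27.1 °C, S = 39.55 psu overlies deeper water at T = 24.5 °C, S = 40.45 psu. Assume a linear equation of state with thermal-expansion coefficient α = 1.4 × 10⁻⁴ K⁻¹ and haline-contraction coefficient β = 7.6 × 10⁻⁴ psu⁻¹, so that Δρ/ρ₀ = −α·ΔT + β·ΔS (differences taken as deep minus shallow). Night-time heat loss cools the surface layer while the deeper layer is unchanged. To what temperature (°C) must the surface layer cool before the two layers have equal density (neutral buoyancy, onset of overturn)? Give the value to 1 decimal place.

19.6 °C

Neutral buoyancy requires Δρ = 0, i.e. −α(T_deep − T_surf′) + β(S_deep − S_surf) = 0.
T_surf′ = T_deep − (β/α)·ΔS = 24.5 − (7.6 × 10⁻⁴/1.4 × 10⁻⁴)·(+0.90) = 19.614 °C.
Cooling required: 27.1 − (19.614) = 7.486 °C.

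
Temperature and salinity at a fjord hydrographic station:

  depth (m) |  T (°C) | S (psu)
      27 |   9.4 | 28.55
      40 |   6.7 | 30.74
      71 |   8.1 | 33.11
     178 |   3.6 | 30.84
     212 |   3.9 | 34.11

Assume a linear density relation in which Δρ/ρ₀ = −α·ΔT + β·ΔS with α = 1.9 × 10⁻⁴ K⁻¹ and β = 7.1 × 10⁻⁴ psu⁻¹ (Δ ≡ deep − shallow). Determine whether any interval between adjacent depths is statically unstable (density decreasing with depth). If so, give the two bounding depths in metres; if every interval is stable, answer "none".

71–178 m

Evaluate Δρ/ρ₀ = −αΔT + βΔS across each adjacent pair:
  27–40 m: −αΔT+βΔS = −(1.9 × 10⁻⁴)(-2.7)+(7.1 × 10⁻⁴)(+2.19) = 2.1 × 10⁻³ → stable
  40–71 m: −αΔT+βΔS = −(1.9 × 10⁻⁴)(+1.4)+(7.1 × 10⁻⁴)(+2.37) = 1.4 × 10⁻³ → stable
  71–178 m: −αΔT+βΔS = −(1.9 × 10⁻⁴)(-4.5)+(7.1 × 10⁻⁴)(-2.27) = -7.6 × 10⁻⁴ → UNSTABLE
  178–212 m: −αΔT+βΔS = −(1.9 × 10⁻⁴)(+0.3)+(7.1 × 10⁻⁴)(+3.27) = 2.3 × 10⁻³ → stable
The 71–178 m interval has Δρ < 0: lighter water underlies denser water.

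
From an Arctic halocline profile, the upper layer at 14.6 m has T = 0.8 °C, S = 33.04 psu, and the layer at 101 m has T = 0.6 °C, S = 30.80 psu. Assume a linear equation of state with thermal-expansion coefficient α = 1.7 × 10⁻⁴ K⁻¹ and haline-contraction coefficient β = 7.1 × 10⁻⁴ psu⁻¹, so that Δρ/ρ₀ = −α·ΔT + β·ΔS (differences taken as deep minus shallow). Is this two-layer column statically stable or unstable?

ΔT = 0.6 − 0.8 = -0.2 K and ΔS = 30.80 − 33.04 = -2.24 psu (deep − shallow).
−αΔT = 3.40 × 10⁻⁵; βΔS = -1.5904 × 10⁻³; sum Δρ/ρ₀ = -1.5564 × 10⁻³.
Δρ/ρ₀ < 0, so Δρ < 0: deeper water is lighter → statically unstable; the column would overturn.

unstable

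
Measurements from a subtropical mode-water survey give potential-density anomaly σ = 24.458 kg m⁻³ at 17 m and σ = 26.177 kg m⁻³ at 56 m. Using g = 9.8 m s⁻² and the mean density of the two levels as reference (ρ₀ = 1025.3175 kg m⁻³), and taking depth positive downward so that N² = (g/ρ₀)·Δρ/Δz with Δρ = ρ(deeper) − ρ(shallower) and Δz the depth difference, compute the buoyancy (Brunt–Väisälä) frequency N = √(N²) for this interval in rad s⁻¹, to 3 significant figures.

0.0205 rad s⁻¹

Δρ = 1026.177 − 1024.458 = 1.719 kg m⁻³ over Δz = 56 − 17 = 39 m.
N² = (9.8/1025.3175) × (1.719/39) = 4.2129 × 10⁻⁴ s⁻².
N = √(4.2129 × 10⁻⁴) = 0.020525 rad s⁻¹ ≈ 0.0205 rad s⁻¹.
Since Δρ > 0 the layer is stably stratified.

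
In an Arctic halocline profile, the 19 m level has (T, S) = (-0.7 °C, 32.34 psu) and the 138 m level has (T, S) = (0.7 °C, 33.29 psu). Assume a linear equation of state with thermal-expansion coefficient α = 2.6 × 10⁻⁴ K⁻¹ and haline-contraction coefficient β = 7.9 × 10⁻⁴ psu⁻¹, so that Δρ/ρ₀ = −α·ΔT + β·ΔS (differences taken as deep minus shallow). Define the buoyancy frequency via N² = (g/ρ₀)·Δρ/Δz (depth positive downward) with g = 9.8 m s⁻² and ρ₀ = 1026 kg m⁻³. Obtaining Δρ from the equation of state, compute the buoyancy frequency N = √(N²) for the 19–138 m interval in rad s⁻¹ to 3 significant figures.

5.64 × 10⁻³ rad s⁻¹

ΔT = +1.4 K, ΔS = +0.95 psu (deep − shallow).
Δρ/ρ₀ = −αΔT + βΔS = -3.64 × 10⁻⁴ + 7.505 × 10⁻⁴ = 3.865 × 10⁻⁴, so Δρ ≈ 0.3965 kg m⁻³.
N² = (g/ρ₀)·Δρ/Δz = g·(Δρ/ρ₀)/Δz = 9.8 × 3.865 × 10⁻⁴ / 119 = 3.1829 × 10⁻⁵ s⁻².
N = √(3.1829 × 10⁻⁵) = 5.6417 × 10⁻³ rad s⁻¹ ≈ 5.64 × 10⁻³ rad s⁻¹.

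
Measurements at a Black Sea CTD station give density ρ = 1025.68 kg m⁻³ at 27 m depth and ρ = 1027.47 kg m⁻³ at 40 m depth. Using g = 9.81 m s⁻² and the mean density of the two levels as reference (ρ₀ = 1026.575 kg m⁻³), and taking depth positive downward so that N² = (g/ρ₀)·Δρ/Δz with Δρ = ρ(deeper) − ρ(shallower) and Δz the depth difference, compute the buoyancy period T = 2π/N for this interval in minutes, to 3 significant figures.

2.89 min

Δρ = 1027.47 − 1025.68 = 1.79 kg m⁻³ over Δz = 40 − 27 = 13 m.
N² = (9.81/1026.575) × (1.79/13) = 1.3158 × 10⁻³ s⁻².
N = √(1.3158 × 10⁻³) = 0.036274 rad s⁻¹, so T = 2π/N = 173.21 s = 2.8868 min ≈ 2.89 min.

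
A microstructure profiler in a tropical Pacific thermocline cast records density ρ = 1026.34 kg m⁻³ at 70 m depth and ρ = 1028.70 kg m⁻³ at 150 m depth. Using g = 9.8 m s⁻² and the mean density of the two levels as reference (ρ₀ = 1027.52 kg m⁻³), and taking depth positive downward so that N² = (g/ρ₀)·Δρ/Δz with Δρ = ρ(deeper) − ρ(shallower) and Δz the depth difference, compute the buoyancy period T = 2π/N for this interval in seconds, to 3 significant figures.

Δρ = 1028.70 − 1026.34 = 2.36 kg m⁻³ over Δz = 150 − 70 = 80 m.
N² = (9.8/1027.52) × (2.36/80) = 2.8136 × 10⁻⁴ s⁻².
N = √(2.8136 × 10⁻⁴) = 0.016774 rad s⁻¹, so T = 2π/N = 374.58 s ≈ 375 s.
A positive N² confirms static stability across the interval.

375 s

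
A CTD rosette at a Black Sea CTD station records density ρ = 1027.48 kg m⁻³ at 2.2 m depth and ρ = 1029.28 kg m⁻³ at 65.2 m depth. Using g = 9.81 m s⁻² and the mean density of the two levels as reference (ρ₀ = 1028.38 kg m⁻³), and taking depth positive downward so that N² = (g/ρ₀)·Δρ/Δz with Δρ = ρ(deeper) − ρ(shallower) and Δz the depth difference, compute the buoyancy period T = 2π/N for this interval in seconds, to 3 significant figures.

Δρ = 1029.28 − 1027.48 = 1.80 kg m⁻³ over Δz = 65.2 − 2.2 = 63 m.
N² = (9.81/1028.38) × (1.80/63) = 2.7255 × 10⁻⁴ s⁻².
N = √(2.7255 × 10⁻⁴) = 0.016509 rad s⁻¹, so T = 2π/N = 380.59 s ≈ 381 s.

381 s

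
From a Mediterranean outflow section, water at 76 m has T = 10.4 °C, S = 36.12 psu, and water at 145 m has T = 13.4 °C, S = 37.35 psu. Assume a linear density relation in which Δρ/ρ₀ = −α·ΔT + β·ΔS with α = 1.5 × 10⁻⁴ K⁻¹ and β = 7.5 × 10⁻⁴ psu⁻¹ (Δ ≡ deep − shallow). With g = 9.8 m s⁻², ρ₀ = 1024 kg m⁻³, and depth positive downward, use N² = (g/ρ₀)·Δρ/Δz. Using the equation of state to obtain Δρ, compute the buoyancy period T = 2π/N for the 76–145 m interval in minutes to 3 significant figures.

ΔT = +3.0 K, ΔS = +1.23 psu (deep − shallow).
Δρ/ρ₀ = −αΔT + βΔS = -4.50 × 10⁻⁴ + 9.225 × 10⁻⁴ = 4.725 × 10⁻⁴, so Δρ ≈ 0.4838 kg m⁻³.
N² = (g/ρ₀)·Δρ/Δz = g·(Δρ/ρ₀)/Δz = 9.8 × 4.725 × 10⁻⁴ / 69 = 6.7109 × 10⁻⁵ s⁻².
N = √(6.7109 × 10⁻⁵) = 8.1920 × 10⁻³ rad s⁻¹ → T = 2π/N = 766.99 s = 12.783 min ≈ 12.8 min.

12.8 min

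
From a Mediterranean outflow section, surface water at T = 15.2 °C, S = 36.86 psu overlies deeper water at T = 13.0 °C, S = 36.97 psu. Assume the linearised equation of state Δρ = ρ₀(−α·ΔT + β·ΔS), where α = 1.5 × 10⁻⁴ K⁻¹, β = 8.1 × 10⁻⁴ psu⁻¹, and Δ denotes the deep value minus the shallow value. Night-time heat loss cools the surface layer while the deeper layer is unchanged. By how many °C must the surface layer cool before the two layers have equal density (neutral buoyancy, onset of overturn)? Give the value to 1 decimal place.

2.8 °C

Neutral buoyancy requires Δρ = 0, i.e. −α(T_deep − T_surf′) + β(S_deep − S_surf) = 0.
T_surf′ = T_deep − (β/α)·ΔS = 13.0 − (8.1 × 10⁻⁴/1.5 × 10⁻⁴)·(+0.11) = 12.406 °C.
Cooling required: 15.2 − (12.406) = 2.794 °C.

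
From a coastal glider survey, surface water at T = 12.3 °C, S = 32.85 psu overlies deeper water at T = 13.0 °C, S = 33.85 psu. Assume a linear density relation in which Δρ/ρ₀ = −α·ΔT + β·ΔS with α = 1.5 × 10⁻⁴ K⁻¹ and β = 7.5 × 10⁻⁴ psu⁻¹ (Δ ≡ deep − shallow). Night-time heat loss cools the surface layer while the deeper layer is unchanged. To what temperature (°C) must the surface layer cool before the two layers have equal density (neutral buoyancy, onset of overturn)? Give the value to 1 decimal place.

8.0 °C

Neutral buoyancy requires Δρ = 0, i.e. −α(T_deep − T_surf′) + β(S_deep − S_surf) = 0.
T_surf′ = T_deep − (β/α)·ΔS = 13.0 − (7.5 × 10⁻⁴/1.5 × 10⁻⁴)·(+1.00) = 8.000 °C.
Cooling required: 12.3 − (8.000) = 4.300 °C.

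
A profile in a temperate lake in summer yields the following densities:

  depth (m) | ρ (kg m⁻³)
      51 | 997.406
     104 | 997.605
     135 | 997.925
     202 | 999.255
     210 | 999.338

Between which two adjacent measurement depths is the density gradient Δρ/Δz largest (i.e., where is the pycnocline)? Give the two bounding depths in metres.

135–202 m

Compute the density gradient over each adjacent pair:
  51–104 m: Δρ/Δz = 0.199/53 = 3.8 × 10⁻³ kg m⁻⁴
  104–135 m: Δρ/Δz = 0.320/31 = 0.010 kg m⁻⁴
  135–202 m: Δρ/Δz = 1.330/67 = 0.020 kg m⁻⁴
  202–210 m: Δρ/Δz = 0.083/8 = 0.010 kg m⁻⁴
The largest gradient is in the 135–202 m interval — the pycnocline.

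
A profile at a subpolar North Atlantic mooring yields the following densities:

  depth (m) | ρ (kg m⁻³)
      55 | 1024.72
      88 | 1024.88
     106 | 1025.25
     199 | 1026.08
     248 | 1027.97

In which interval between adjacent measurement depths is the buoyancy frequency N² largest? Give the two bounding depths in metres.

Compute the density gradient over each adjacent pair:
  55–88 m: Δρ/Δz = 0.16/33 = 4.8 × 10⁻³ kg m⁻⁴
  88–106 m: Δρ/Δz = 0.37/18 = 0.021 kg m⁻⁴
  106–199 m: Δρ/Δz = 0.83/93 = 8.9 × 10⁻³ kg m⁻⁴
  199–248 m: Δρ/Δz = 1.89/49 = 0.039 kg m⁻⁴
The largest gradient is in the 199–248 m interval — the pycnocline.

199–248 m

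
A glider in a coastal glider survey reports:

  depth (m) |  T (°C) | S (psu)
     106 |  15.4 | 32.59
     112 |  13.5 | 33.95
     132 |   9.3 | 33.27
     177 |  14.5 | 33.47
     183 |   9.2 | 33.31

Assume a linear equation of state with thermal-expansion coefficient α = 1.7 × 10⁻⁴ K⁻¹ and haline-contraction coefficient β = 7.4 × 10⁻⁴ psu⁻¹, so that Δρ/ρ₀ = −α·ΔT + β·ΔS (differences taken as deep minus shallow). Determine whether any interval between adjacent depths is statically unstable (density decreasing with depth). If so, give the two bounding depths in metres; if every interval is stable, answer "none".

132–177 m

Evaluate Δρ/ρ₀ = −αΔT + βΔS across each adjacent pair:
  106–112 m: −αΔT+βΔS = −(1.7 × 10⁻⁴)(-1.9)+(7.4 × 10⁻⁴)(+1.36) = 1.3 × 10⁻³ → stable
  112–132 m: −αΔT+βΔS = −(1.7 × 10⁻⁴)(-4.2)+(7.4 × 10⁻⁴)(-0.68) = 2.1 × 10⁻⁴ → stable
  132–177 m: −αΔT+βΔS = −(1.7 × 10⁻⁴)(+5.2)+(7.4 × 10⁻⁴)(+0.20) = -7.4 × 10⁻⁴ → UNSTABLE
  177–183 m: −αΔT+βΔS = −(1.7 × 10⁻⁴)(-5.3)+(7.4 × 10⁻⁴)(-0.16) = 7.8 × 10⁻⁴ → stable
The 132–177 m interval has Δρ < 0: lighter water underlies denser water.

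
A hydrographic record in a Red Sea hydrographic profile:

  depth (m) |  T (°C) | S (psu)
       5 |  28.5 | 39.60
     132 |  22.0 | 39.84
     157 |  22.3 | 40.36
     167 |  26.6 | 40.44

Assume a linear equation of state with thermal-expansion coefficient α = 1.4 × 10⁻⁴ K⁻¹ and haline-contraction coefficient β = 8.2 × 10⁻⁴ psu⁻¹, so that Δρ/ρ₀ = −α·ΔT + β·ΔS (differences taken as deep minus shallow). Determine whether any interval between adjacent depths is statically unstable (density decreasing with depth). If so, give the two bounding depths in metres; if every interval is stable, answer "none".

157–167 m

Evaluate Δρ/ρ₀ = −αΔT + βΔS across each adjacent pair:
  5–132 m: −αΔT+βΔS = −(1.4 × 10⁻⁴)(-6.5)+(8.2 × 10⁻⁴)(+0.24) = 1.1 × 10⁻³ → stable
  132–157 m: −αΔT+βΔS = −(1.4 × 10⁻⁴)(+0.3)+(8.2 × 10⁻⁴)(+0.52) = 3.8 × 10⁻⁴ → stable
  157–167 m: −αΔT+βΔS = −(1.4 × 10⁻⁴)(+4.3)+(8.2 × 10⁻⁴)(+0.08) = -5.4 × 10⁻⁴ → UNSTABLE
The 157–167 m interval has Δρ < 0: lighter water underlies denser water.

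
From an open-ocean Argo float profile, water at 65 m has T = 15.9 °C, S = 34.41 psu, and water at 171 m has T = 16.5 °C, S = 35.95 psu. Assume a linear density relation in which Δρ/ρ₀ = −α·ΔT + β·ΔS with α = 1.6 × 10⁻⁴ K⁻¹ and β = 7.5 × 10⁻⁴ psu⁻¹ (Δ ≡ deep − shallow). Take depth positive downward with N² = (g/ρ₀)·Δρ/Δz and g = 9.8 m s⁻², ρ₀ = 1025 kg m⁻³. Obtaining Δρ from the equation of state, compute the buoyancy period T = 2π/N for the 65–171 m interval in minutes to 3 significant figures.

ΔT = +0.6 K, ΔS = +1.54 psu (deep − shallow).
Δρ/ρ₀ = −αΔT + βΔS = -9.60 × 10⁻⁵ + 1.155 × 10⁻³ = 1.059 × 10⁻³, so Δρ ≈ 1.085 kg m⁻³.
N² = (g/ρ₀)·Δρ/Δz = g·(Δρ/ρ₀)/Δz = 9.8 × 1.059 × 10⁻³ / 106 = 9.7908 × 10⁻⁵ s⁻².
N = √(9.7908 × 10⁻⁵) = 9.8948 × 10⁻³ rad s⁻¹ → T = 2π/N = 635.00 s = 10.583 min ≈ 10.6 min.

10.6 min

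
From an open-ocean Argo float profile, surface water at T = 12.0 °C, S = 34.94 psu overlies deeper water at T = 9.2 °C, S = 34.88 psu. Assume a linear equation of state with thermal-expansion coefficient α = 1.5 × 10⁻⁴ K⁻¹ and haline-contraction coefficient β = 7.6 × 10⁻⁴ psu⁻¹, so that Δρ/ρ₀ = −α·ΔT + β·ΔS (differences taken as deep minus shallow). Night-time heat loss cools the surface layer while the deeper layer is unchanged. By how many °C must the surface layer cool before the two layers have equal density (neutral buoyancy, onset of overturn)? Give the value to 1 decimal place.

Neutral buoyancy requires Δρ = 0, i.e. −α(T_deep − T_surf′) + β(S_deep − S_surf) = 0.
T_surf′ = T_deep − (β/α)·ΔS = 9.2 − (7.6 × 10⁻⁴/1.5 × 10⁻⁴)·(-0.06) = 9.504 °C.
Cooling required: 12.0 − (9.504) = 2.496 °C.

2.5 °C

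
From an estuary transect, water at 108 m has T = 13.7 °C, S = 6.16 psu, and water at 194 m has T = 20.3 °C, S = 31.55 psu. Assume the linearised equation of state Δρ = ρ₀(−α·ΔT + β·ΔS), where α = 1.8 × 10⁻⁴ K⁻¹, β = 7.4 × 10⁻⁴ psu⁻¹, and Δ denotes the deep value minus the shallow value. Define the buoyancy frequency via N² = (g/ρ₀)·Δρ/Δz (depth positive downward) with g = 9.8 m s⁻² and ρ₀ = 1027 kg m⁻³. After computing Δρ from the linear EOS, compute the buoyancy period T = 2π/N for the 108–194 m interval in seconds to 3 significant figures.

140 s

ΔT = +6.6 K, ΔS = +25.39 psu (deep − shallow).
Δρ/ρ₀ = −αΔT + βΔS = -1.188 × 10⁻³ + 0.0187886 = 0.0176006, so Δρ ≈ 18.08 kg m⁻³.
N² = (g/ρ₀)·Δρ/Δz = g·(Δρ/ρ₀)/Δz = 9.8 × 0.0176006 / 86 = 2.0056 × 10⁻³ s⁻².
N = √(2.0056 × 10⁻³) = 0.044784 rad s⁻¹ → T = 2π/N = 140.30 s ≈ 140 s.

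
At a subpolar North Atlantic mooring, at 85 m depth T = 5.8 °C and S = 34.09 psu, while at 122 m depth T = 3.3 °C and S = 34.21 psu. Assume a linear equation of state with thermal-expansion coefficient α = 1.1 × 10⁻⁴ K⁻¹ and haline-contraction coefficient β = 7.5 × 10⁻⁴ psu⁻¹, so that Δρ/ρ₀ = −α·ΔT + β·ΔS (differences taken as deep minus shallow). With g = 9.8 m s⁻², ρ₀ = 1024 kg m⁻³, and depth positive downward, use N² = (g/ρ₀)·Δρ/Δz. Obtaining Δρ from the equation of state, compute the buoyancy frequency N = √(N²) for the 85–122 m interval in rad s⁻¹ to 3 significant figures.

ΔT = -2.5 K, ΔS = +0.12 psu (deep − shallow).
Δρ/ρ₀ = −αΔT + βΔS = 2.75 × 10⁻⁴ + 9.00 × 10⁻⁵ = 3.65 × 10⁻⁴, so Δρ ≈ 0.3738 kg m⁻³.
N² = (g/ρ₀)·Δρ/Δz = g·(Δρ/ρ₀)/Δz = 9.8 × 3.65 × 10⁻⁴ / 37 = 9.6676 × 10⁻⁵ s⁻².
N = √(9.6676 × 10⁻⁵) = 9.8324 × 10⁻³ rad s⁻¹ ≈ 9.83 × 10⁻³ rad s⁻¹.

9.83 × 10⁻³ rad s⁻¹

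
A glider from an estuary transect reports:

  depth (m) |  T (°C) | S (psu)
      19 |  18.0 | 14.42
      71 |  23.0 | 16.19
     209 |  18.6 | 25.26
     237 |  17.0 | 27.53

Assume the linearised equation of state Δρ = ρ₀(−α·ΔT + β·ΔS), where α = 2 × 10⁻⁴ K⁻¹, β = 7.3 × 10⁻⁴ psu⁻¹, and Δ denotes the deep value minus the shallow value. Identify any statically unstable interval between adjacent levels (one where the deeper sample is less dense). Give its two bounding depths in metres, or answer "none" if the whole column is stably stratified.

none

Evaluate Δρ/ρ₀ = −αΔT + βΔS across each adjacent pair:
  19–71 m: −αΔT+βΔS = −(2 × 10⁻⁴)(+5.0)+(7.3 × 10⁻⁴)(+1.77) = 2.9 × 10⁻⁴ → stable
  71–209 m: −αΔT+βΔS = −(2 × 10⁻⁴)(-4.4)+(7.3 × 10⁻⁴)(+9.07) = 7.5 × 10⁻³ → stable
  209–237 m: −αΔT+βΔS = −(2 × 10⁻⁴)(-1.6)+(7.3 × 10⁻⁴)(+2.27) = 2.0 × 10⁻³ → stable
Every interval has Δρ > 0: the column is stably stratified throughout.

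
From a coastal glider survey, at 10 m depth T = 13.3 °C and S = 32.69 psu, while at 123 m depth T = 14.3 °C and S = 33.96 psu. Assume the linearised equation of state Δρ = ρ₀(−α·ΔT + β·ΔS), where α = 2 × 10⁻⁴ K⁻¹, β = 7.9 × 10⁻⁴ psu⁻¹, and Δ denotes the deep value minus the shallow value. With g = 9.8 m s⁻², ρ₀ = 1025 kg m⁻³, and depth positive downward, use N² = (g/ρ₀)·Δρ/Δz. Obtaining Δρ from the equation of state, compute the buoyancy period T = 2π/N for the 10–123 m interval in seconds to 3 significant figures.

753 s

ΔT = +1.0 K, ΔS = +1.27 psu (deep − shallow).
Δρ/ρ₀ = −αΔT + βΔS = -2.00 × 10⁻⁴ + 1.0033 × 10⁻³ = 8.033 × 10⁻⁴, so Δρ ≈ 0.8234 kg m⁻³.
N² = (g/ρ₀)·Δρ/Δz = g·(Δρ/ρ₀)/Δz = 9.8 × 8.033 × 10⁻⁴ / 113 = 6.9667 × 10⁻⁵ s⁻².
N = √(6.9667 × 10⁻⁵) = 8.3467 × 10⁻³ rad s⁻¹ → T = 2π/N = 752.77 s ≈ 753 s.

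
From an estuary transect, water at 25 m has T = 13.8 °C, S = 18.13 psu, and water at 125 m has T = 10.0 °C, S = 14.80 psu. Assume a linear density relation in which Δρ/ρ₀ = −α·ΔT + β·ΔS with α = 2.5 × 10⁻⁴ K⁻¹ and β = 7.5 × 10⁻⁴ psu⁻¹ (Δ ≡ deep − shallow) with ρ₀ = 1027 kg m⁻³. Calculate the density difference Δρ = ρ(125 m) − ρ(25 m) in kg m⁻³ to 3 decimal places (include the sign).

ΔT = -3.8 K, ΔS = -3.33 psu (deep − shallow).
Δρ/ρ₀ = −(2.5 × 10⁻⁴)(-3.8) + (7.5 × 10⁻⁴)(-3.33) = -1.5475 × 10⁻³.
Δρ = 1027 × (-1.5475 × 10⁻³) = -1.589 kg m⁻³.
Negative Δρ: lighter below, statically unstable.

-1.589 kg m⁻³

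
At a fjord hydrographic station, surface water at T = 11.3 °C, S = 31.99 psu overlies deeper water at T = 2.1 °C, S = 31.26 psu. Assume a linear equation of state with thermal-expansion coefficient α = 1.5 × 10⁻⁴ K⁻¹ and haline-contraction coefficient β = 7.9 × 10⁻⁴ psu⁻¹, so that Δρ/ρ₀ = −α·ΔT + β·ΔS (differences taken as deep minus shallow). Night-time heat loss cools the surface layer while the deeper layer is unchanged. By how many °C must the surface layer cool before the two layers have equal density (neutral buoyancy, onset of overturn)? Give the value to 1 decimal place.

5.4 °C

Neutral buoyancy requires Δρ = 0, i.e. −α(T_deep − T_surf′) + β(S_deep − S_surf) = 0.
T_surf′ = T_deep − (β/α)·ΔS = 2.1 − (7.9 × 10⁻⁴/1.5 × 10⁻⁴)·(-0.73) = 5.945 °C.
Cooling required: 11.3 − (5.945) = 5.355 °C.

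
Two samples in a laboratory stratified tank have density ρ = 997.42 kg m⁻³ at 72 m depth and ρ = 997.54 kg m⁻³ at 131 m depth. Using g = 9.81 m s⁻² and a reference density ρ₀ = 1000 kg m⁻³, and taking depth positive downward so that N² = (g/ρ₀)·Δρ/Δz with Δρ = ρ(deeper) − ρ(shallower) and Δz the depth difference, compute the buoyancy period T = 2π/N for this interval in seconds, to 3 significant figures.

1.41 × 10³ s

Δρ = 997.54 − 997.42 = 0.12 kg m⁻³ over Δz = 131 − 72 = 59 m.
N² = (9.81/1000) × (0.12/59) = 1.9953 × 10⁻⁵ s⁻².
N = √(1.9953 × 10⁻⁵) = 4.4669 × 10⁻³ rad s⁻¹, so T = 2π/N = 1.4066 × 10³ s ≈ 1.41 × 10³ s.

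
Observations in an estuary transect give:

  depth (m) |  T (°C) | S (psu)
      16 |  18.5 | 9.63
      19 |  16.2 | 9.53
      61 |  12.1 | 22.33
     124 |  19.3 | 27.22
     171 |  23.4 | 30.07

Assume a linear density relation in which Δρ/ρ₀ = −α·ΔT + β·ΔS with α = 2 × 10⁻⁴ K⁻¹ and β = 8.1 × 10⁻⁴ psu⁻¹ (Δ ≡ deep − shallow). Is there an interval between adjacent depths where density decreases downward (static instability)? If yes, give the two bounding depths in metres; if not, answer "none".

Evaluate Δρ/ρ₀ = −αΔT + βΔS across each adjacent pair:
  16–19 m: −αΔT+βΔS = −(2 × 10⁻⁴)(-2.3)+(8.1 × 10⁻⁴)(-0.10) = 3.8 × 10⁻⁴ → stable
  19–61 m: −αΔT+βΔS = −(2 × 10⁻⁴)(-4.1)+(8.1 × 10⁻⁴)(+12.80) = 0.011 → stable
  61–124 m: −αΔT+βΔS = −(2 × 10⁻⁴)(+7.2)+(8.1 × 10⁻⁴)(+4.89) = 2.5 × 10⁻³ → stable
  124–171 m: −αΔT+βΔS = −(2 × 10⁻⁴)(+4.1)+(8.1 × 10⁻⁴)(+2.85) = 1.5 × 10⁻³ → stable
Every interval has Δρ > 0: the column is stably stratified throughout.

none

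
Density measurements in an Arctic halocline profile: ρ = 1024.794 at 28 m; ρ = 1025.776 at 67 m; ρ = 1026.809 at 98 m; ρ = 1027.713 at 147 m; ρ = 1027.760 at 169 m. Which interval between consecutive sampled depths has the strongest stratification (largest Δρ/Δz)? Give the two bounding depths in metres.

67–98 m

Compute the density gradient over each adjacent pair:
  28–67 m: Δρ/Δz = 0.982/39 = 0.025 kg m⁻⁴
  67–98 m: Δρ/Δz = 1.033/31 = 0.033 kg m⁻⁴
  98–147 m: Δρ/Δz = 0.904/49 = 0.018 kg m⁻⁴
  147–169 m: Δρ/Δz = 0.047/22 = 2.1 × 10⁻³ kg m⁻⁴
The largest gradient is in the 67–98 m interval — the pycnocline.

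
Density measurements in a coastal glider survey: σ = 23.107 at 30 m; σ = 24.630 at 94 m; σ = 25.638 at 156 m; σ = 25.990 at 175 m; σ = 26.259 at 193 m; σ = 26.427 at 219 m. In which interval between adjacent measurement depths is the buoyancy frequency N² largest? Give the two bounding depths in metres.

30–94 m

Compute the density gradient over each adjacent pair:
  30–94 m: Δρ/Δz = 1.523/64 = 0.024 kg m⁻⁴
  94–156 m: Δρ/Δz = 1.008/62 = 0.016 kg m⁻⁴
  156–175 m: Δρ/Δz = 0.352/19 = 0.019 kg m⁻⁴
  175–193 m: Δρ/Δz = 0.269/18 = 0.015 kg m⁻⁴
  193–219 m: Δρ/Δz = 0.168/26 = 6.5 × 10⁻³ kg m⁻⁴
The largest gradient is in the 30–94 m interval — the pycnocline.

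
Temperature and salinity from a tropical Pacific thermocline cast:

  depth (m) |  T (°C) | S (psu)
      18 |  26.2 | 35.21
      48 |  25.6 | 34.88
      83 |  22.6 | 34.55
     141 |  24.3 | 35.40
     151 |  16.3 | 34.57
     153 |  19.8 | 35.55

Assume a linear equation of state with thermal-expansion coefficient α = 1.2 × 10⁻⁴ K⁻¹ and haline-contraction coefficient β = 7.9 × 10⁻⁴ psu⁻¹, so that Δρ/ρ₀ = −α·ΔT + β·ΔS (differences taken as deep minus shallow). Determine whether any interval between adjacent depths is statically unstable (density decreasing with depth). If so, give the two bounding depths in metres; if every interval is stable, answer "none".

18–48 m

Evaluate Δρ/ρ₀ = −αΔT + βΔS across each adjacent pair:
  18–48 m: −αΔT+βΔS = −(1.2 × 10⁻⁴)(-0.6)+(7.9 × 10⁻⁴)(-0.33) = -1.9 × 10⁻⁴ → UNSTABLE
  48–83 m: −αΔT+βΔS = −(1.2 × 10⁻⁴)(-3.0)+(7.9 × 10⁻⁴)(-0.33) = 9.9 × 10⁻⁵ → stable
  83–141 m: −αΔT+βΔS = −(1.2 × 10⁻⁴)(+1.7)+(7.9 × 10⁻⁴)(+0.85) = 4.7 × 10⁻⁴ → stable
  141–151 m: −αΔT+βΔS = −(1.2 × 10⁻⁴)(-8.0)+(7.9 × 10⁻⁴)(-0.83) = 3.0 × 10⁻⁴ → stable
  151–153 m: −αΔT+βΔS = −(1.2 × 10⁻⁴)(+3.5)+(7.9 × 10⁻⁴)(+0.98) = 3.5 × 10⁻⁴ → stable
The 18–48 m interval has Δρ < 0: lighter water underlies denser water.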